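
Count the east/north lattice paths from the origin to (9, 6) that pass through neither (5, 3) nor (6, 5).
Number of paths = 1869

Inclusion–exclusion. Total paths: C(15, 9) = 5005. Through P₁: C(8, 5)·C(7, 4) = 1960. Through P₂: C(11, 6)·C(4, 3) = 1848. Since P₁ is strictly southwest of P₂, a monotone path through both must visit P₁ then P₂; paths through both = C(8, 5)·C(3, 1)·C(4, 3) = 672. Avoid both = 5005 − 1960 − 1848 + 672 = 1869.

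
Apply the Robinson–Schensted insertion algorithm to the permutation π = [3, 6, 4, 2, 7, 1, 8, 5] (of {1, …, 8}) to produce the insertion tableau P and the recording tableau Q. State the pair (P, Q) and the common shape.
P = [1, 4, 5, 8] / [2, 7] / [3] / [6];  Q = [1, 2, 5, 7] / [3, 8] / [4] / [6];  common shape = (4, 2, 1, 1)

Row-insert the values π_1, π_2, … into P one at a time, bumping the leftmost entry strictly greater than the inserted value down to the next row. The recording tableau Q records, in position (i, j), the step at which that cell was added to P.
  Insert 3 (step 1): P = [3];  Q = [1]
  Insert 6 (step 2): P = [3, 6];  Q = [1, 2]
  Insert 4 (step 3): P = [3, 4] / [6];  Q = [1, 2] / [3]
  Insert 2 (step 4): P = [2, 4] / [3] / [6];  Q = [1, 2] / [3] / [4]
  Insert 7 (step 5): P = [2, 4, 7] / [3] / [6];  Q = [1, 2, 5] / [3] / [4]
  Insert 1 (step 6): P = [1, 4, 7] / [2] / [3] / [6];  Q = [1, 2, 5] / [3] / [4] / [6]
  Insert 8 (step 7): P = [1, 4, 7, 8] / [2] / [3] / [6];  Q = [1, 2, 5, 7] / [3] / [4] / [6]
  Insert 5 (step 8): P = [1, 4, 5, 8] / [2, 7] / [3] / [6];  Q = [1, 2, 5, 7] / [3, 8] / [4] / [6]
Final shape: (4, 2, 1, 1).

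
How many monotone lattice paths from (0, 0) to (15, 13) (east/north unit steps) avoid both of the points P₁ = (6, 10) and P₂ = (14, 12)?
Number of paths = 17085720

Inclusion–exclusion. Total paths: C(28, 15) = 37442160. Through P₁: C(16, 6)·C(12, 9) = 1761760. Through P₂: C(26, 14)·C(2, 1) = 19315400. Since P₁ is strictly southwest of P₂, a monotone path through both must visit P₁ then P₂; paths through both = C(16, 6)·C(10, 8)·C(2, 1) = 720720. Avoid both = 37442160 − 1761760 − 19315400 + 720720 = 17085720.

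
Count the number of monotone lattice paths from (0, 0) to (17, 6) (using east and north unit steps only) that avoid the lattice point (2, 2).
Number of paths = 77691

Total paths from (0, 0) to (17, 6): C(23, 17) = 100947. Paths through (2, 2): (paths (0, 0) → (2, 2)) × (paths (2, 2) → (17, 6)) = C(4, 2) · C(19, 15) = 6 · 3876 = 23256. Avoidance count = 100947 − 23256 = 77691.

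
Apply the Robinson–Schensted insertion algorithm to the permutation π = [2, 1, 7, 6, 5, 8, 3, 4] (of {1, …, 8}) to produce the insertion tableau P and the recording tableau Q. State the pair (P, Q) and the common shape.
P = [1, 3, 4] / [2, 5, 8] / [6] / [7];  Q = [1, 3, 6] / [2, 4, 8] / [5] / [7];  common shape = (3, 3, 1, 1)

Row-insert the values π_1, π_2, … into P one at a time, bumping the leftmost entry strictly greater than the inserted value down to the next row. The recording tableau Q records, in position (i, j), the step at which that cell was added to P.
  Insert 2 (step 1): P = [2];  Q = [1]
  Insert 1 (step 2): P = [1] / [2];  Q = [1] / [2]
  Insert 7 (step 3): P = [1, 7] / [2];  Q = [1, 3] / [2]
  Insert 6 (step 4): P = [1, 6] / [2, 7];  Q = [1, 3] / [2, 4]
  Insert 5 (step 5): P = [1, 5] / [2, 6] / [7];  Q = [1, 3] / [2, 4] / [5]
  Insert 8 (step 6): P = [1, 5, 8] / [2, 6] / [7];  Q = [1, 3, 6] / [2, 4] / [5]
  Insert 3 (step 7): P = [1, 3, 8] / [2, 5] / [6] / [7];  Q = [1, 3, 6] / [2, 4] / [5] / [7]
  Insert 4 (step 8): P = [1, 3, 4] / [2, 5, 8] / [6] / [7];  Q = [1, 3, 6] / [2, 4, 8] / [5] / [7]
Final shape: (3, 3, 1, 1).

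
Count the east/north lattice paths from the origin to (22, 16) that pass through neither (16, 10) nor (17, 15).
Number of paths = 14128817430

Inclusion–exclusion. Total paths: C(38, 22) = 22239974430. Through P₁: C(26, 16)·C(12, 6) = 4908043140. Through P₂: C(32, 17)·C(6, 5) = 3394336320. Since P₁ is strictly southwest of P₂, a monotone path through both must visit P₁ then P₂; paths through both = C(26, 16)·C(6, 1)·C(6, 5) = 191222460. Avoid both = 22239974430 − 4908043140 − 3394336320 + 191222460 = 14128817430.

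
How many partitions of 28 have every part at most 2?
p(28, parts ≤ 2) = 15

Use the recurrence p(n, m) = p(n, m−1) + p(n−m, m): either the largest part is < m (count p(n, m−1)) or the largest part is exactly m (remove one copy of m, count p(n−m, m)). With p(0, ·) = 1 this gives p(28, parts ≤ 2) = 15. (By conjugating Young diagrams, this also counts partitions of 28 into at most 2 parts.)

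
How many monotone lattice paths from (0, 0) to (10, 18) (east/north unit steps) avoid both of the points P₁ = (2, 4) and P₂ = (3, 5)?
Number of paths = 6311040

Inclusion–exclusion. Total paths: C(28, 10) = 13123110. Through P₁: C(6, 2)·C(22, 8) = 4796550. Through P₂: C(8, 3)·C(20, 7) = 4341120. Since P₁ is strictly southwest of P₂, a monotone path through both must visit P₁ then P₂; paths through both = C(6, 2)·C(2, 1)·C(20, 7) = 2325600. Avoid both = 13123110 − 4796550 − 4341120 + 2325600 = 6311040.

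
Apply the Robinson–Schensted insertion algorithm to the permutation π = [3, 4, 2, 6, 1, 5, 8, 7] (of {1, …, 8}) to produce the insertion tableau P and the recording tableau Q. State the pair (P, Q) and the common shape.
P = [1, 4, 5, 7] / [2, 6, 8] / [3];  Q = [1, 2, 4, 7] / [3, 6, 8] / [5];  common shape = (4, 3, 1)

Row-insert the values π_1, π_2, … into P one at a time, bumping the leftmost entry strictly greater than the inserted value down to the next row. The recording tableau Q records, in position (i, j), the step at which that cell was added to P.
  Insert 3 (step 1): P = [3];  Q = [1]
  Insert 4 (step 2): P = [3, 4];  Q = [1, 2]
  Insert 2 (step 3): P = [2, 4] / [3];  Q = [1, 2] / [3]
  Insert 6 (step 4): P = [2, 4, 6] / [3];  Q = [1, 2, 4] / [3]
  Insert 1 (step 5): P = [1, 4, 6] / [2] / [3];  Q = [1, 2, 4] / [3] / [5]
  Insert 5 (step 6): P = [1, 4, 5] / [2, 6] / [3];  Q = [1, 2, 4] / [3, 6] / [5]
  Insert 8 (step 7): P = [1, 4, 5, 8] / [2, 6] / [3];  Q = [1, 2, 4, 7] / [3, 6] / [5]
  Insert 7 (step 8): P = [1, 4, 5, 7] / [2, 6, 8] / [3];  Q = [1, 2, 4, 7] / [3, 6, 8] / [5]
Final shape: (4, 3, 1).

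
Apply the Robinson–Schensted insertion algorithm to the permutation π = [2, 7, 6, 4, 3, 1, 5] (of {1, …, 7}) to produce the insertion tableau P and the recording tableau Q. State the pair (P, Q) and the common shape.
P = [1, 3, 5] / [2] / [4] / [6] / [7];  Q = [1, 2, 7] / [3] / [4] / [5] / [6];  common shape = (3, 1, 1, 1, 1)

Row-insert the values π_1, π_2, … into P one at a time, bumping the leftmost entry strictly greater than the inserted value down to the next row. The recording tableau Q records, in position (i, j), the step at which that cell was added to P.
  Insert 2 (step 1): P = [2];  Q = [1]
  Insert 7 (step 2): P = [2, 7];  Q = [1, 2]
  Insert 6 (step 3): P = [2, 6] / [7];  Q = [1, 2] / [3]
  Insert 4 (step 4): P = [2, 4] / [6] / [7];  Q = [1, 2] / [3] / [4]
  Insert 3 (step 5): P = [2, 3] / [4] / [6] / [7];  Q = [1, 2] / [3] / [4] / [5]
  Insert 1 (step 6): P = [1, 3] / [2] / [4] / [6] / [7];  Q = [1, 2] / [3] / [4] / [5] / [6]
  Insert 5 (step 7): P = [1, 3, 5] / [2] / [4] / [6] / [7];  Q = [1, 2, 7] / [3] / [4] / [5] / [6]
Final shape: (3, 1, 1, 1, 1).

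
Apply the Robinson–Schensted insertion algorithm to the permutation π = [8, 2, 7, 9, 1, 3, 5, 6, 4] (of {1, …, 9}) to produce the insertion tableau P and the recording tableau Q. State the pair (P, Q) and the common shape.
P = [1, 3, 4, 6] / [2, 5, 9] / [7] / [8];  Q = [1, 3, 4, 8] / [2, 6, 7] / [5] / [9];  common shape = (4, 3, 1, 1)

Row-insert the values π_1, π_2, … into P one at a time, bumping the leftmost entry strictly greater than the inserted value down to the next row. The recording tableau Q records, in position (i, j), the step at which that cell was added to P.
  Insert 8 (step 1): P = [8];  Q = [1]
  Insert 2 (step 2): P = [2] / [8];  Q = [1] / [2]
  Insert 7 (step 3): P = [2, 7] / [8];  Q = [1, 3] / [2]
  Insert 9 (step 4): P = [2, 7, 9] / [8];  Q = [1, 3, 4] / [2]
  Insert 1 (step 5): P = [1, 7, 9] / [2] / [8];  Q = [1, 3, 4] / [2] / [5]
  Insert 3 (step 6): P = [1, 3, 9] / [2, 7] / [8];  Q = [1, 3, 4] / [2, 6] / [5]
  Insert 5 (step 7): P = [1, 3, 5] / [2, 7, 9] / [8];  Q = [1, 3, 4] / [2, 6, 7] / [5]
  Insert 6 (step 8): P = [1, 3, 5, 6] / [2, 7, 9] / [8];  Q = [1, 3, 4, 8] / [2, 6, 7] / [5]
  Insert 4 (step 9): P = [1, 3, 4, 6] / [2, 5, 9] / [7] / [8];  Q = [1, 3, 4, 8] / [2, 6, 7] / [5] / [9]
Final shape: (4, 3, 1, 1).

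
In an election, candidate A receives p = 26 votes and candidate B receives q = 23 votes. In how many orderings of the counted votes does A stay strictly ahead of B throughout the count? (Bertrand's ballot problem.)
Strict-lead orderings = 3572042254128

Total orderings of the 49 votes with 26 for A: C(49, 26) = 58343356817424. By the Bertrand ballot formula (Cycle Lemma / reflection principle), the number of orderings in which A is strictly ahead of B throughout is (p − q)/(p + q) · C(p + q, p) = (26 − 23)/(26 + 23) · 58343356817424 = 3572042254128.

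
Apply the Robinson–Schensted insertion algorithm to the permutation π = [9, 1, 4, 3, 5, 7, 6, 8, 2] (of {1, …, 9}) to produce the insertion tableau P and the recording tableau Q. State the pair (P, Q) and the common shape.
P = [1, 2, 5, 6, 8] / [3, 7] / [4] / [9];  Q = [1, 3, 5, 6, 8] / [2, 7] / [4] / [9];  common shape = (5, 2, 1, 1)

Row-insert the values π_1, π_2, … into P one at a time, bumping the leftmost entry strictly greater than the inserted value down to the next row. The recording tableau Q records, in position (i, j), the step at which that cell was added to P.
  Insert 9 (step 1): P = [9];  Q = [1]
  Insert 1 (step 2): P = [1] / [9];  Q = [1] / [2]
  Insert 4 (step 3): P = [1, 4] / [9];  Q = [1, 3] / [2]
  Insert 3 (step 4): P = [1, 3] / [4] / [9];  Q = [1, 3] / [2] / [4]
  Insert 5 (step 5): P = [1, 3, 5] / [4] / [9];  Q = [1, 3, 5] / [2] / [4]
  Insert 7 (step 6): P = [1, 3, 5, 7] / [4] / [9];  Q = [1, 3, 5, 6] / [2] / [4]
  Insert 6 (step 7): P = [1, 3, 5, 6] / [4, 7] / [9];  Q = [1, 3, 5, 6] / [2, 7] / [4]
  Insert 8 (step 8): P = [1, 3, 5, 6, 8] / [4, 7] / [9];  Q = [1, 3, 5, 6, 8] / [2, 7] / [4]
  Insert 2 (step 9): P = [1, 2, 5, 6, 8] / [3, 7] / [4] / [9];  Q = [1, 3, 5, 6, 8] / [2, 7] / [4] / [9]
Final shape: (5, 2, 1, 1).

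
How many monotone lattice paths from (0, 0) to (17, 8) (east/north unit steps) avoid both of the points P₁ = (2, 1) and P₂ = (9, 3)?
Number of paths = 425799

Inclusion–exclusion. Total paths: C(25, 17) = 1081575. Through P₁: C(3, 2)·C(22, 15) = 511632. Through P₂: C(12, 9)·C(13, 8) = 283140. Since P₁ is strictly southwest of P₂, a monotone path through both must visit P₁ then P₂; paths through both = C(3, 2)·C(9, 7)·C(13, 8) = 138996. Avoid both = 1081575 − 511632 − 283140 + 138996 = 425799.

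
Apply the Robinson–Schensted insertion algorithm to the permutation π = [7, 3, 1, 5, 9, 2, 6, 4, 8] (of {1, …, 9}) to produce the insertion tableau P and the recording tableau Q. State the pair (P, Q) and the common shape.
P = [1, 2, 4, 8] / [3, 5, 6] / [7, 9];  Q = [1, 4, 5, 9] / [2, 6, 7] / [3, 8];  common shape = (4, 3, 2)

Row-insert the values π_1, π_2, … into P one at a time, bumping the leftmost entry strictly greater than the inserted value down to the next row. The recording tableau Q records, in position (i, j), the step at which that cell was added to P.
  Insert 7 (step 1): P = [7];  Q = [1]
  Insert 3 (step 2): P = [3] / [7];  Q = [1] / [2]
  Insert 1 (step 3): P = [1] / [3] / [7];  Q = [1] / [2] / [3]
  Insert 5 (step 4): P = [1, 5] / [3] / [7];  Q = [1, 4] / [2] / [3]
  Insert 9 (step 5): P = [1, 5, 9] / [3] / [7];  Q = [1, 4, 5] / [2] / [3]
  Insert 2 (step 6): P = [1, 2, 9] / [3, 5] / [7];  Q = [1, 4, 5] / [2, 6] / [3]
  Insert 6 (step 7): P = [1, 2, 6] / [3, 5, 9] / [7];  Q = [1, 4, 5] / [2, 6, 7] / [3]
  Insert 4 (step 8): P = [1, 2, 4] / [3, 5, 6] / [7, 9];  Q = [1, 4, 5] / [2, 6, 7] / [3, 8]
  Insert 8 (step 9): P = [1, 2, 4, 8] / [3, 5, 6] / [7, 9];  Q = [1, 4, 5, 9] / [2, 6, 7] / [3, 8]
Final shape: (4, 3, 2).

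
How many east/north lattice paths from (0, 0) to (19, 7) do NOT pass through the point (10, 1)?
Number of paths = 602745

Total paths from (0, 0) to (19, 7): C(26, 19) = 657800. Paths through (10, 1): (paths (0, 0) → (10, 1)) × (paths (10, 1) → (19, 7)) = C(11, 10) · C(15, 9) = 11 · 5005 = 55055. Avoidance count = 657800 − 55055 = 602745.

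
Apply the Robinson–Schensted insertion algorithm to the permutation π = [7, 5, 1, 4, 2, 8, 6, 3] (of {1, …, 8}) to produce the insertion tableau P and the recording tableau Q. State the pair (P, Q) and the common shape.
P = [1, 2, 3] / [4, 6] / [5, 8] / [7];  Q = [1, 4, 6] / [2, 7] / [3, 8] / [5];  common shape = (3, 2, 2, 1)

Row-insert the values π_1, π_2, … into P one at a time, bumping the leftmost entry strictly greater than the inserted value down to the next row. The recording tableau Q records, in position (i, j), the step at which that cell was added to P.
  Insert 7 (step 1): P = [7];  Q = [1]
  Insert 5 (step 2): P = [5] / [7];  Q = [1] / [2]
  Insert 1 (step 3): P = [1] / [5] / [7];  Q = [1] / [2] / [3]
  Insert 4 (step 4): P = [1, 4] / [5] / [7];  Q = [1, 4] / [2] / [3]
  Insert 2 (step 5): P = [1, 2] / [4] / [5] / [7];  Q = [1, 4] / [2] / [3] / [5]
  Insert 8 (step 6): P = [1, 2, 8] / [4] / [5] / [7];  Q = [1, 4, 6] / [2] / [3] / [5]
  Insert 6 (step 7): P = [1, 2, 6] / [4, 8] / [5] / [7];  Q = [1, 4, 6] / [2, 7] / [3] / [5]
  Insert 3 (step 8): P = [1, 2, 3] / [4, 6] / [5, 8] / [7];  Q = [1, 4, 6] / [2, 7] / [3, 8] / [5]
Final shape: (3, 2, 2, 1).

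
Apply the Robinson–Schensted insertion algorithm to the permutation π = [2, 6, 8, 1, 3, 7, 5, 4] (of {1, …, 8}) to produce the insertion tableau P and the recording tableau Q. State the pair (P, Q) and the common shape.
P = [1, 3, 4] / [2, 5, 7] / [6] / [8];  Q = [1, 2, 3] / [4, 5, 6] / [7] / [8];  common shape = (3, 3, 1, 1)

Row-insert the values π_1, π_2, … into P one at a time, bumping the leftmost entry strictly greater than the inserted value down to the next row. The recording tableau Q records, in position (i, j), the step at which that cell was added to P.
  Insert 2 (step 1): P = [2];  Q = [1]
  Insert 6 (step 2): P = [2, 6];  Q = [1, 2]
  Insert 8 (step 3): P = [2, 6, 8];  Q = [1, 2, 3]
  Insert 1 (step 4): P = [1, 6, 8] / [2];  Q = [1, 2, 3] / [4]
  Insert 3 (step 5): P = [1, 3, 8] / [2, 6];  Q = [1, 2, 3] / [4, 5]
  Insert 7 (step 6): P = [1, 3, 7] / [2, 6, 8];  Q = [1, 2, 3] / [4, 5, 6]
  Insert 5 (step 7): P = [1, 3, 5] / [2, 6, 7] / [8];  Q = [1, 2, 3] / [4, 5, 6] / [7]
  Insert 4 (step 8): P = [1, 3, 4] / [2, 5, 7] / [6] / [8];  Q = [1, 2, 3] / [4, 5, 6] / [7] / [8]
Final shape: (3, 3, 1, 1).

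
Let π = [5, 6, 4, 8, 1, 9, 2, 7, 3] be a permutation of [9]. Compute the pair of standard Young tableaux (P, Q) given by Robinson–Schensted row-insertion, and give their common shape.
P = [1, 2, 3, 9] / [4, 6, 7] / [5, 8];  Q = [1, 2, 4, 6] / [3, 7, 8] / [5, 9];  common shape = (4, 3, 2)

Row-insert the values π_1, π_2, … into P one at a time, bumping the leftmost entry strictly greater than the inserted value down to the next row. The recording tableau Q records, in position (i, j), the step at which that cell was added to P.
  Insert 5 (step 1): P = [5];  Q = [1]
  Insert 6 (step 2): P = [5, 6];  Q = [1, 2]
  Insert 4 (step 3): P = [4, 6] / [5];  Q = [1, 2] / [3]
  Insert 8 (step 4): P = [4, 6, 8] / [5];  Q = [1, 2, 4] / [3]
  Insert 1 (step 5): P = [1, 6, 8] / [4] / [5];  Q = [1, 2, 4] / [3] / [5]
  Insert 9 (step 6): P = [1, 6, 8, 9] / [4] / [5];  Q = [1, 2, 4, 6] / [3] / [5]
  Insert 2 (step 7): P = [1, 2, 8, 9] / [4, 6] / [5];  Q = [1, 2, 4, 6] / [3, 7] / [5]
  Insert 7 (step 8): P = [1, 2, 7, 9] / [4, 6, 8] / [5];  Q = [1, 2, 4, 6] / [3, 7, 8] / [5]
  Insert 3 (step 9): P = [1, 2, 3, 9] / [4, 6, 7] / [5, 8];  Q = [1, 2, 4, 6] / [3, 7, 8] / [5, 9]
Final shape: (4, 3, 2).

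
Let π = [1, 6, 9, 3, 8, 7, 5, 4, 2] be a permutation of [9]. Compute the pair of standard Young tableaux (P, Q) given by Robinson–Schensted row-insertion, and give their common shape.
P = [1, 2, 4] / [3, 7] / [5] / [6] / [8] / [9];  Q = [1, 2, 3] / [4, 5] / [6] / [7] / [8] / [9];  common shape = (3, 2, 1, 1, 1, 1)

Row-insert the values π_1, π_2, … into P one at a time, bumping the leftmost entry strictly greater than the inserted value down to the next row. The recording tableau Q records, in position (i, j), the step at which that cell was added to P.
  Insert 1 (step 1): P = [1];  Q = [1]
  Insert 6 (step 2): P = [1, 6];  Q = [1, 2]
  Insert 9 (step 3): P = [1, 6, 9];  Q = [1, 2, 3]
  Insert 3 (step 4): P = [1, 3, 9] / [6];  Q = [1, 2, 3] / [4]
  Insert 8 (step 5): P = [1, 3, 8] / [6, 9];  Q = [1, 2, 3] / [4, 5]
  Insert 7 (step 6): P = [1, 3, 7] / [6, 8] / [9];  Q = [1, 2, 3] / [4, 5] / [6]
  Insert 5 (step 7): P = [1, 3, 5] / [6, 7] / [8] / [9];  Q = [1, 2, 3] / [4, 5] / [6] / [7]
  Insert 4 (step 8): P = [1, 3, 4] / [5, 7] / [6] / [8] / [9];  Q = [1, 2, 3] / [4, 5] / [6] / [7] / [8]
  Insert 2 (step 9): P = [1, 2, 4] / [3, 7] / [5] / [6] / [8] / [9];  Q = [1, 2, 3] / [4, 5] / [6] / [7] / [8] / [9]
Final shape: (3, 2, 1, 1, 1, 1).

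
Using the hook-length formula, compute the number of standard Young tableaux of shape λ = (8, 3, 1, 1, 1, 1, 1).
# SYT of shape (8, 3, 1, 1, 1, 1, 1) = 115830

Hook-length formula: f^λ = n! / Π hook(c), product over all cells c of the Young diagram. For λ = (8, 3, 1, 1, 1, 1, 1), n = 16 boxes. Hook lengths by row (left-to-right, top-to-bottom): [14, 8, 7, 5, 4, 3, 2, 1]; [8, 2, 1]; [5]; [4]; [3]; [2]; [1]. Product of hooks = 180633600. So f^λ = 16! / 180633600 = 20922789888000 / 180633600 = 115830.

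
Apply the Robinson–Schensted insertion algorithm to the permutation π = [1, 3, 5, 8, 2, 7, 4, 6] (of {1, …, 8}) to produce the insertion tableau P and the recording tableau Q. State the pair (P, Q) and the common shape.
P = [1, 2, 4, 6] / [3, 5, 7] / [8];  Q = [1, 2, 3, 4] / [5, 6, 8] / [7];  common shape = (4, 3, 1)

Row-insert the values π_1, π_2, … into P one at a time, bumping the leftmost entry strictly greater than the inserted value down to the next row. The recording tableau Q records, in position (i, j), the step at which that cell was added to P.
  Insert 1 (step 1): P = [1];  Q = [1]
  Insert 3 (step 2): P = [1, 3];  Q = [1, 2]
  Insert 5 (step 3): P = [1, 3, 5];  Q = [1, 2, 3]
  Insert 8 (step 4): P = [1, 3, 5, 8];  Q = [1, 2, 3, 4]
  Insert 2 (step 5): P = [1, 2, 5, 8] / [3];  Q = [1, 2, 3, 4] / [5]
  Insert 7 (step 6): P = [1, 2, 5, 7] / [3, 8];  Q = [1, 2, 3, 4] / [5, 6]
  Insert 4 (step 7): P = [1, 2, 4, 7] / [3, 5] / [8];  Q = [1, 2, 3, 4] / [5, 6] / [7]
  Insert 6 (step 8): P = [1, 2, 4, 6] / [3, 5, 7] / [8];  Q = [1, 2, 3, 4] / [5, 6, 8] / [7]
Final shape: (4, 3, 1).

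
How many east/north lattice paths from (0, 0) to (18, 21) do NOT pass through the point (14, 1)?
Number of paths = 62358984600

Total paths from (0, 0) to (18, 21): C(39, 18) = 62359143990. Paths through (14, 1): (paths (0, 0) → (14, 1)) × (paths (14, 1) → (18, 21)) = C(15, 14) · C(24, 4) = 15 · 10626 = 159390. Avoidance count = 62359143990 − 159390 = 62358984600.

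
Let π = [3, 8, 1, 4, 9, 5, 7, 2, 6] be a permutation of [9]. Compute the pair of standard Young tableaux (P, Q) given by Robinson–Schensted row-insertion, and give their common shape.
P = [1, 2, 5, 6] / [3, 4, 7] / [8, 9];  Q = [1, 2, 5, 7] / [3, 4, 6] / [8, 9];  common shape = (4, 3, 2)

Row-insert the values π_1, π_2, … into P one at a time, bumping the leftmost entry strictly greater than the inserted value down to the next row. The recording tableau Q records, in position (i, j), the step at which that cell was added to P.
  Insert 3 (step 1): P = [3];  Q = [1]
  Insert 8 (step 2): P = [3, 8];  Q = [1, 2]
  Insert 1 (step 3): P = [1, 8] / [3];  Q = [1, 2] / [3]
  Insert 4 (step 4): P = [1, 4] / [3, 8];  Q = [1, 2] / [3, 4]
  Insert 9 (step 5): P = [1, 4, 9] / [3, 8];  Q = [1, 2, 5] / [3, 4]
  Insert 5 (step 6): P = [1, 4, 5] / [3, 8, 9];  Q = [1, 2, 5] / [3, 4, 6]
  Insert 7 (step 7): P = [1, 4, 5, 7] / [3, 8, 9];  Q = [1, 2, 5, 7] / [3, 4, 6]
  Insert 2 (step 8): P = [1, 2, 5, 7] / [3, 4, 9] / [8];  Q = [1, 2, 5, 7] / [3, 4, 6] / [8]
  Insert 6 (step 9): P = [1, 2, 5, 6] / [3, 4, 7] / [8, 9];  Q = [1, 2, 5, 7] / [3, 4, 6] / [8, 9]
Final shape: (4, 3, 2).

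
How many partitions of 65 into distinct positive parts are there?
q(65) = 18200

A partition into distinct parts is a strictly decreasing sequence summing to n. The recurrence d(n, m) = d(n, m−1) + d(n−m, m−1) (use part m at most once) with q(n) = d(n, n) gives q(65) = 18200. (Euler's theorem: # distinct-part partitions = # odd-part partitions.)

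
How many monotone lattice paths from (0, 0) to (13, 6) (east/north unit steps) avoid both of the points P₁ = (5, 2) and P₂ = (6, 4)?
Number of paths = 11445

Inclusion–exclusion. Total paths: C(19, 13) = 27132. Through P₁: C(7, 5)·C(12, 8) = 10395. Through P₂: C(10, 6)·C(9, 7) = 7560. Since P₁ is strictly southwest of P₂, a monotone path through both must visit P₁ then P₂; paths through both = C(7, 5)·C(3, 1)·C(9, 7) = 2268. Avoid both = 27132 − 10395 − 7560 + 2268 = 11445.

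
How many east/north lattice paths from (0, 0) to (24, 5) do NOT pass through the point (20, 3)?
Number of paths = 92190

Total paths from (0, 0) to (24, 5): C(29, 24) = 118755. Paths through (20, 3): (paths (0, 0) → (20, 3)) × (paths (20, 3) → (24, 5)) = C(23, 20) · C(6, 4) = 1771 · 15 = 26565. Avoidance count = 118755 − 26565 = 92190.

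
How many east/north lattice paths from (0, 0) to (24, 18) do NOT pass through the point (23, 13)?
Number of paths = 339832383450

Total paths from (0, 0) to (24, 18): C(42, 24) = 353697121050. Paths through (23, 13): (paths (0, 0) → (23, 13)) × (paths (23, 13) → (24, 18)) = C(36, 23) · C(6, 1) = 2310789600 · 6 = 13864737600. Avoidance count = 353697121050 − 13864737600 = 339832383450.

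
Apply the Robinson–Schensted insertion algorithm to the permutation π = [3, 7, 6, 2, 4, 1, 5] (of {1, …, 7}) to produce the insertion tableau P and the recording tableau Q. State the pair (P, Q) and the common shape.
P = [1, 4, 5] / [2, 6] / [3] / [7];  Q = [1, 2, 7] / [3, 5] / [4] / [6];  common shape = (3, 2, 1, 1)

Row-insert the values π_1, π_2, … into P one at a time, bumping the leftmost entry strictly greater than the inserted value down to the next row. The recording tableau Q records, in position (i, j), the step at which that cell was added to P.
  Insert 3 (step 1): P = [3];  Q = [1]
  Insert 7 (step 2): P = [3, 7];  Q = [1, 2]
  Insert 6 (step 3): P = [3, 6] / [7];  Q = [1, 2] / [3]
  Insert 2 (step 4): P = [2, 6] / [3] / [7];  Q = [1, 2] / [3] / [4]
  Insert 4 (step 5): P = [2, 4] / [3, 6] / [7];  Q = [1, 2] / [3, 5] / [4]
  Insert 1 (step 6): P = [1, 4] / [2, 6] / [3] / [7];  Q = [1, 2] / [3, 5] / [4] / [6]
  Insert 5 (step 7): P = [1, 4, 5] / [2, 6] / [3] / [7];  Q = [1, 2, 7] / [3, 5] / [4] / [6]
Final shape: (3, 2, 1, 1).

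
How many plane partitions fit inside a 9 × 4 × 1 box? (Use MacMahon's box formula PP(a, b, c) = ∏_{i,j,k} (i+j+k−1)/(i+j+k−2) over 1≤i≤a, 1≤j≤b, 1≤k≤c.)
PP(9, 4, 1) = 715

Evaluate the triple product over i = 1..9, j = 1..4, k = 1..1. The factors are (2/1) · (3/2) · (4/3) · (5/4) · (3/2) · (4/3) · (5/4) · (6/5) · … (36 factors total). The numerators and denominators telescope so the product is an integer; carrying out the multiplication exactly gives PP(9, 4, 1) = 715.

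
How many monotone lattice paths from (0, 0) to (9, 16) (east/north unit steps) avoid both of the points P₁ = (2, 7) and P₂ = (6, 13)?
Number of paths = 1239695

Inclusion–exclusion. Total paths: C(25, 9) = 2042975. Through P₁: C(9, 2)·C(16, 7) = 411840. Through P₂: C(19, 6)·C(6, 3) = 542640. Since P₁ is strictly southwest of P₂, a monotone path through both must visit P₁ then P₂; paths through both = C(9, 2)·C(10, 4)·C(6, 3) = 151200. Avoid both = 2042975 − 411840 − 542640 + 151200 = 1239695.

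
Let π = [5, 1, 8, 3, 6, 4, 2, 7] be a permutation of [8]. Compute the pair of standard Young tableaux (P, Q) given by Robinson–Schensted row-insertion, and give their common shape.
P = [1, 2, 4, 7] / [3, 6] / [5] / [8];  Q = [1, 3, 5, 8] / [2, 4] / [6] / [7];  common shape = (4, 2, 1, 1)

Row-insert the values π_1, π_2, … into P one at a time, bumping the leftmost entry strictly greater than the inserted value down to the next row. The recording tableau Q records, in position (i, j), the step at which that cell was added to P.
  Insert 5 (step 1): P = [5];  Q = [1]
  Insert 1 (step 2): P = [1] / [5];  Q = [1] / [2]
  Insert 8 (step 3): P = [1, 8] / [5];  Q = [1, 3] / [2]
  Insert 3 (step 4): P = [1, 3] / [5, 8];  Q = [1, 3] / [2, 4]
  Insert 6 (step 5): P = [1, 3, 6] / [5, 8];  Q = [1, 3, 5] / [2, 4]
  Insert 4 (step 6): P = [1, 3, 4] / [5, 6] / [8];  Q = [1, 3, 5] / [2, 4] / [6]
  Insert 2 (step 7): P = [1, 2, 4] / [3, 6] / [5] / [8];  Q = [1, 3, 5] / [2, 4] / [6] / [7]
  Insert 7 (step 8): P = [1, 2, 4, 7] / [3, 6] / [5] / [8];  Q = [1, 3, 5, 8] / [2, 4] / [6] / [7]
Final shape: (4, 2, 1, 1).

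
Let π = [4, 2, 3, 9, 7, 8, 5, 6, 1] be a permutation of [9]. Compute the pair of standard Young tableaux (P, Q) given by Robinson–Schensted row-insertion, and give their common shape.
P = [1, 3, 5, 6] / [2, 7, 8] / [4] / [9];  Q = [1, 3, 4, 6] / [2, 5, 8] / [7] / [9];  common shape = (4, 3, 1, 1)

Row-insert the values π_1, π_2, … into P one at a time, bumping the leftmost entry strictly greater than the inserted value down to the next row. The recording tableau Q records, in position (i, j), the step at which that cell was added to P.
  Insert 4 (step 1): P = [4];  Q = [1]
  Insert 2 (step 2): P = [2] / [4];  Q = [1] / [2]
  Insert 3 (step 3): P = [2, 3] / [4];  Q = [1, 3] / [2]
  Insert 9 (step 4): P = [2, 3, 9] / [4];  Q = [1, 3, 4] / [2]
  Insert 7 (step 5): P = [2, 3, 7] / [4, 9];  Q = [1, 3, 4] / [2, 5]
  Insert 8 (step 6): P = [2, 3, 7, 8] / [4, 9];  Q = [1, 3, 4, 6] / [2, 5]
  Insert 5 (step 7): P = [2, 3, 5, 8] / [4, 7] / [9];  Q = [1, 3, 4, 6] / [2, 5] / [7]
  Insert 6 (step 8): P = [2, 3, 5, 6] / [4, 7, 8] / [9];  Q = [1, 3, 4, 6] / [2, 5, 8] / [7]
  Insert 1 (step 9): P = [1, 3, 5, 6] / [2, 7, 8] / [4] / [9];  Q = [1, 3, 4, 6] / [2, 5, 8] / [7] / [9]
Final shape: (4, 3, 1, 1).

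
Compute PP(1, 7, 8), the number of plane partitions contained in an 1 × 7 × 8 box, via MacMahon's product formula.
PP(1, 7, 8) = 6435

Evaluate the triple product over i = 1..1, j = 1..7, k = 1..8. The factors are (2/1) · (3/2) · (4/3) · (5/4) · (6/5) · (7/6) · (8/7) · (9/8) · … (56 factors total). The numerators and denominators telescope so the product is an integer; carrying out the multiplication exactly gives PP(1, 7, 8) = 6435.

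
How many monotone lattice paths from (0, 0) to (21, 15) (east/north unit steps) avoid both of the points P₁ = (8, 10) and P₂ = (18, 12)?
Number of paths = 3520880076

Inclusion–exclusion. Total paths: C(36, 21) = 5567902560. Through P₁: C(18, 8)·C(18, 13) = 374918544. Through P₂: C(30, 18)·C(6, 3) = 1729864500. Since P₁ is strictly southwest of P₂, a monotone path through both must visit P₁ then P₂; paths through both = C(18, 8)·C(12, 10)·C(6, 3) = 57760560. Avoid both = 5567902560 − 374918544 − 1729864500 + 57760560 = 3520880076.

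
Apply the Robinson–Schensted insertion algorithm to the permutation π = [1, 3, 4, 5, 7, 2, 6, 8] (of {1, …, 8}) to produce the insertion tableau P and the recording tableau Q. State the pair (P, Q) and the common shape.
P = [1, 2, 4, 5, 6, 8] / [3, 7];  Q = [1, 2, 3, 4, 5, 8] / [6, 7];  common shape = (6, 2)

Row-insert the values π_1, π_2, … into P one at a time, bumping the leftmost entry strictly greater than the inserted value down to the next row. The recording tableau Q records, in position (i, j), the step at which that cell was added to P.
  Insert 1 (step 1): P = [1];  Q = [1]
  Insert 3 (step 2): P = [1, 3];  Q = [1, 2]
  Insert 4 (step 3): P = [1, 3, 4];  Q = [1, 2, 3]
  Insert 5 (step 4): P = [1, 3, 4, 5];  Q = [1, 2, 3, 4]
  Insert 7 (step 5): P = [1, 3, 4, 5, 7];  Q = [1, 2, 3, 4, 5]
  Insert 2 (step 6): P = [1, 2, 4, 5, 7] / [3];  Q = [1, 2, 3, 4, 5] / [6]
  Insert 6 (step 7): P = [1, 2, 4, 5, 6] / [3, 7];  Q = [1, 2, 3, 4, 5] / [6, 7]
  Insert 8 (step 8): P = [1, 2, 4, 5, 6, 8] / [3, 7];  Q = [1, 2, 3, 4, 5, 8] / [6, 7]
Final shape: (6, 2).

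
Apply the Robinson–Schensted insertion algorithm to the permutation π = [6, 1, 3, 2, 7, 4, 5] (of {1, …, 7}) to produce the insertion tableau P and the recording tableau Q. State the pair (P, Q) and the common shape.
P = [1, 2, 4, 5] / [3, 7] / [6];  Q = [1, 3, 5, 7] / [2, 6] / [4];  common shape = (4, 2, 1)

Row-insert the values π_1, π_2, … into P one at a time, bumping the leftmost entry strictly greater than the inserted value down to the next row. The recording tableau Q records, in position (i, j), the step at which that cell was added to P.
  Insert 6 (step 1): P = [6];  Q = [1]
  Insert 1 (step 2): P = [1] / [6];  Q = [1] / [2]
  Insert 3 (step 3): P = [1, 3] / [6];  Q = [1, 3] / [2]
  Insert 2 (step 4): P = [1, 2] / [3] / [6];  Q = [1, 3] / [2] / [4]
  Insert 7 (step 5): P = [1, 2, 7] / [3] / [6];  Q = [1, 3, 5] / [2] / [4]
  Insert 4 (step 6): P = [1, 2, 4] / [3, 7] / [6];  Q = [1, 3, 5] / [2, 6] / [4]
  Insert 5 (step 7): P = [1, 2, 4, 5] / [3, 7] / [6];  Q = [1, 3, 5, 7] / [2, 6] / [4]
Final shape: (4, 2, 1).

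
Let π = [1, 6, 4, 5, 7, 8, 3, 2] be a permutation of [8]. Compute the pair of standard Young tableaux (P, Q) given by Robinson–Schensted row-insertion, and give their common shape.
P = [1, 2, 5, 7, 8] / [3] / [4] / [6];  Q = [1, 2, 4, 5, 6] / [3] / [7] / [8];  common shape = (5, 1, 1, 1)

Row-insert the values π_1, π_2, … into P one at a time, bumping the leftmost entry strictly greater than the inserted value down to the next row. The recording tableau Q records, in position (i, j), the step at which that cell was added to P.
  Insert 1 (step 1): P = [1];  Q = [1]
  Insert 6 (step 2): P = [1, 6];  Q = [1, 2]
  Insert 4 (step 3): P = [1, 4] / [6];  Q = [1, 2] / [3]
  Insert 5 (step 4): P = [1, 4, 5] / [6];  Q = [1, 2, 4] / [3]
  Insert 7 (step 5): P = [1, 4, 5, 7] / [6];  Q = [1, 2, 4, 5] / [3]
  Insert 8 (step 6): P = [1, 4, 5, 7, 8] / [6];  Q = [1, 2, 4, 5, 6] / [3]
  Insert 3 (step 7): P = [1, 3, 5, 7, 8] / [4] / [6];  Q = [1, 2, 4, 5, 6] / [3] / [7]
  Insert 2 (step 8): P = [1, 2, 5, 7, 8] / [3] / [4] / [6];  Q = [1, 2, 4, 5, 6] / [3] / [7] / [8]
Final shape: (5, 1, 1, 1).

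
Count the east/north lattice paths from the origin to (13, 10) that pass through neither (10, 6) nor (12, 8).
Number of paths = 630020

Inclusion–exclusion. Total paths: C(23, 13) = 1144066. Through P₁: C(16, 10)·C(7, 3) = 280280. Through P₂: C(20, 12)·C(3, 1) = 377910. Since P₁ is strictly southwest of P₂, a monotone path through both must visit P₁ then P₂; paths through both = C(16, 10)·C(4, 2)·C(3, 1) = 144144. Avoid both = 1144066 − 280280 − 377910 + 144144 = 630020.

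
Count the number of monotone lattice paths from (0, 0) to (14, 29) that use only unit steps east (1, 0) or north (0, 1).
Number of paths = 78378960360

A monotone lattice path from (0, 0) to (14, 29) consists of 14 east steps and 29 north steps in some order, so it is determined by which 14 of the 43 steps are east. The count is C(43, 14) = 78378960360.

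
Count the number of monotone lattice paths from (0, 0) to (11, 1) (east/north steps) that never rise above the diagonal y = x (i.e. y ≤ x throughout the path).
Number of paths = 11

By the reflection principle (André's argument), the number of monotone paths to (11, 1) with n ≤ m that never go above y = x is C(12, 11) − C(12, 12) = 12 − 1 = 11.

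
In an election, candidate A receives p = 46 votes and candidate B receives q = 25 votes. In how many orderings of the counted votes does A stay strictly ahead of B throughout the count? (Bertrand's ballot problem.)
Strict-lead orderings = 2947195590791312952

Total orderings of the 71 votes with 46 for A: C(71, 46) = 9964327949818248552. By the Bertrand ballot formula (Cycle Lemma / reflection principle), the number of orderings in which A is strictly ahead of B throughout is (p − q)/(p + q) · C(p + q, p) = (46 − 25)/(46 + 25) · 9964327949818248552 = 2947195590791312952.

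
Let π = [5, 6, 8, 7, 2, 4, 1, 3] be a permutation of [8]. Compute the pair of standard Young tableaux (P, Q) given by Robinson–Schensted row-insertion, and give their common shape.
P = [1, 3, 7] / [2, 4] / [5, 6] / [8];  Q = [1, 2, 3] / [4, 6] / [5, 8] / [7];  common shape = (3, 2, 2, 1)

Row-insert the values π_1, π_2, … into P one at a time, bumping the leftmost entry strictly greater than the inserted value down to the next row. The recording tableau Q records, in position (i, j), the step at which that cell was added to P.
  Insert 5 (step 1): P = [5];  Q = [1]
  Insert 6 (step 2): P = [5, 6];  Q = [1, 2]
  Insert 8 (step 3): P = [5, 6, 8];  Q = [1, 2, 3]
  Insert 7 (step 4): P = [5, 6, 7] / [8];  Q = [1, 2, 3] / [4]
  Insert 2 (step 5): P = [2, 6, 7] / [5] / [8];  Q = [1, 2, 3] / [4] / [5]
  Insert 4 (step 6): P = [2, 4, 7] / [5, 6] / [8];  Q = [1, 2, 3] / [4, 6] / [5]
  Insert 1 (step 7): P = [1, 4, 7] / [2, 6] / [5] / [8];  Q = [1, 2, 3] / [4, 6] / [5] / [7]
  Insert 3 (step 8): P = [1, 3, 7] / [2, 4] / [5, 6] / [8];  Q = [1, 2, 3] / [4, 6] / [5, 8] / [7]
Final shape: (3, 2, 2, 1).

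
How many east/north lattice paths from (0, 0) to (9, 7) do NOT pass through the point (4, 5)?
Number of paths = 8794

Total paths from (0, 0) to (9, 7): C(16, 9) = 11440. Paths through (4, 5): (paths (0, 0) → (4, 5)) × (paths (4, 5) → (9, 7)) = C(9, 4) · C(7, 5) = 126 · 21 = 2646. Avoidance count = 11440 − 2646 = 8794.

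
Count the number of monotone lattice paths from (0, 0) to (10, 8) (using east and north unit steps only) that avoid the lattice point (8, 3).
Number of paths = 40293

Total paths from (0, 0) to (10, 8): C(18, 10) = 43758. Paths through (8, 3): (paths (0, 0) → (8, 3)) × (paths (8, 3) → (10, 8)) = C(11, 8) · C(7, 2) = 165 · 21 = 3465. Avoidance count = 43758 − 3465 = 40293.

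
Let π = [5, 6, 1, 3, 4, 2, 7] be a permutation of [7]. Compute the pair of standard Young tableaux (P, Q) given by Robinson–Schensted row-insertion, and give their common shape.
P = [1, 2, 4, 7] / [3, 6] / [5];  Q = [1, 2, 5, 7] / [3, 4] / [6];  common shape = (4, 2, 1)

Row-insert the values π_1, π_2, … into P one at a time, bumping the leftmost entry strictly greater than the inserted value down to the next row. The recording tableau Q records, in position (i, j), the step at which that cell was added to P.
  Insert 5 (step 1): P = [5];  Q = [1]
  Insert 6 (step 2): P = [5, 6];  Q = [1, 2]
  Insert 1 (step 3): P = [1, 6] / [5];  Q = [1, 2] / [3]
  Insert 3 (step 4): P = [1, 3] / [5, 6];  Q = [1, 2] / [3, 4]
  Insert 4 (step 5): P = [1, 3, 4] / [5, 6];  Q = [1, 2, 5] / [3, 4]
  Insert 2 (step 6): P = [1, 2, 4] / [3, 6] / [5];  Q = [1, 2, 5] / [3, 4] / [6]
  Insert 7 (step 7): P = [1, 2, 4, 7] / [3, 6] / [5];  Q = [1, 2, 5, 7] / [3, 4] / [6]
Final shape: (4, 2, 1).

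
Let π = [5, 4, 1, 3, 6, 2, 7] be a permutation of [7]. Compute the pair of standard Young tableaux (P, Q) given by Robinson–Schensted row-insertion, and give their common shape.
P = [1, 2, 6, 7] / [3] / [4] / [5];  Q = [1, 4, 5, 7] / [2] / [3] / [6];  common shape = (4, 1, 1, 1)

Row-insert the values π_1, π_2, … into P one at a time, bumping the leftmost entry strictly greater than the inserted value down to the next row. The recording tableau Q records, in position (i, j), the step at which that cell was added to P.
  Insert 5 (step 1): P = [5];  Q = [1]
  Insert 4 (step 2): P = [4] / [5];  Q = [1] / [2]
  Insert 1 (step 3): P = [1] / [4] / [5];  Q = [1] / [2] / [3]
  Insert 3 (step 4): P = [1, 3] / [4] / [5];  Q = [1, 4] / [2] / [3]
  Insert 6 (step 5): P = [1, 3, 6] / [4] / [5];  Q = [1, 4, 5] / [2] / [3]
  Insert 2 (step 6): P = [1, 2, 6] / [3] / [4] / [5];  Q = [1, 4, 5] / [2] / [3] / [6]
  Insert 7 (step 7): P = [1, 2, 6, 7] / [3] / [4] / [5];  Q = [1, 4, 5, 7] / [2] / [3] / [6]
Final shape: (4, 1, 1, 1).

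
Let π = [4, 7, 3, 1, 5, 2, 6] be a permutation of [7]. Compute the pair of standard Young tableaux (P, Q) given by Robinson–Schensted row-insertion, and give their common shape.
P = [1, 2, 6] / [3, 5] / [4, 7];  Q = [1, 2, 7] / [3, 5] / [4, 6];  common shape = (3, 2, 2)

Row-insert the values π_1, π_2, … into P one at a time, bumping the leftmost entry strictly greater than the inserted value down to the next row. The recording tableau Q records, in position (i, j), the step at which that cell was added to P.
  Insert 4 (step 1): P = [4];  Q = [1]
  Insert 7 (step 2): P = [4, 7];  Q = [1, 2]
  Insert 3 (step 3): P = [3, 7] / [4];  Q = [1, 2] / [3]
  Insert 1 (step 4): P = [1, 7] / [3] / [4];  Q = [1, 2] / [3] / [4]
  Insert 5 (step 5): P = [1, 5] / [3, 7] / [4];  Q = [1, 2] / [3, 5] / [4]
  Insert 2 (step 6): P = [1, 2] / [3, 5] / [4, 7];  Q = [1, 2] / [3, 5] / [4, 6]
  Insert 6 (step 7): P = [1, 2, 6] / [3, 5] / [4, 7];  Q = [1, 2, 7] / [3, 5] / [4, 6]
Final shape: (3, 2, 2).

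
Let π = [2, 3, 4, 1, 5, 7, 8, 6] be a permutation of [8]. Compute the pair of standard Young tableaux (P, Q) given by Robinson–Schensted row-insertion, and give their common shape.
P = [1, 3, 4, 5, 6, 8] / [2, 7];  Q = [1, 2, 3, 5, 6, 7] / [4, 8];  common shape = (6, 2)

Row-insert the values π_1, π_2, … into P one at a time, bumping the leftmost entry strictly greater than the inserted value down to the next row. The recording tableau Q records, in position (i, j), the step at which that cell was added to P.
  Insert 2 (step 1): P = [2];  Q = [1]
  Insert 3 (step 2): P = [2, 3];  Q = [1, 2]
  Insert 4 (step 3): P = [2, 3, 4];  Q = [1, 2, 3]
  Insert 1 (step 4): P = [1, 3, 4] / [2];  Q = [1, 2, 3] / [4]
  Insert 5 (step 5): P = [1, 3, 4, 5] / [2];  Q = [1, 2, 3, 5] / [4]
  Insert 7 (step 6): P = [1, 3, 4, 5, 7] / [2];  Q = [1, 2, 3, 5, 6] / [4]
  Insert 8 (step 7): P = [1, 3, 4, 5, 7, 8] / [2];  Q = [1, 2, 3, 5, 6, 7] / [4]
  Insert 6 (step 8): P = [1, 3, 4, 5, 6, 8] / [2, 7];  Q = [1, 2, 3, 5, 6, 7] / [4, 8]
Final shape: (6, 2).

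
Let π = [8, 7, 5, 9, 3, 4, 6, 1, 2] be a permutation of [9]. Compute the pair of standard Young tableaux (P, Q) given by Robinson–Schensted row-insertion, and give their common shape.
P = [1, 2, 6] / [3, 4] / [5, 9] / [7] / [8];  Q = [1, 4, 7] / [2, 6] / [3, 9] / [5] / [8];  common shape = (3, 2, 2, 1, 1)

Row-insert the values π_1, π_2, … into P one at a time, bumping the leftmost entry strictly greater than the inserted value down to the next row. The recording tableau Q records, in position (i, j), the step at which that cell was added to P.
  Insert 8 (step 1): P = [8];  Q = [1]
  Insert 7 (step 2): P = [7] / [8];  Q = [1] / [2]
  Insert 5 (step 3): P = [5] / [7] / [8];  Q = [1] / [2] / [3]
  Insert 9 (step 4): P = [5, 9] / [7] / [8];  Q = [1, 4] / [2] / [3]
  Insert 3 (step 5): P = [3, 9] / [5] / [7] / [8];  Q = [1, 4] / [2] / [3] / [5]
  Insert 4 (step 6): P = [3, 4] / [5, 9] / [7] / [8];  Q = [1, 4] / [2, 6] / [3] / [5]
  Insert 6 (step 7): P = [3, 4, 6] / [5, 9] / [7] / [8];  Q = [1, 4, 7] / [2, 6] / [3] / [5]
  Insert 1 (step 8): P = [1, 4, 6] / [3, 9] / [5] / [7] / [8];  Q = [1, 4, 7] / [2, 6] / [3] / [5] / [8]
  Insert 2 (step 9): P = [1, 2, 6] / [3, 4] / [5, 9] / [7] / [8];  Q = [1, 4, 7] / [2, 6] / [3, 9] / [5] / [8]
Final shape: (3, 2, 2, 1, 1).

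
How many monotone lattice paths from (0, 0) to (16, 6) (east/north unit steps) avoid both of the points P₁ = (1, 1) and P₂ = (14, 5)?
Number of paths = 23001

Inclusion–exclusion. Total paths: C(22, 16) = 74613. Through P₁: C(2, 1)·C(20, 15) = 31008. Through P₂: C(19, 14)·C(3, 2) = 34884. Since P₁ is strictly southwest of P₂, a monotone path through both must visit P₁ then P₂; paths through both = C(2, 1)·C(17, 13)·C(3, 2) = 14280. Avoid both = 74613 − 31008 − 34884 + 14280 = 23001.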